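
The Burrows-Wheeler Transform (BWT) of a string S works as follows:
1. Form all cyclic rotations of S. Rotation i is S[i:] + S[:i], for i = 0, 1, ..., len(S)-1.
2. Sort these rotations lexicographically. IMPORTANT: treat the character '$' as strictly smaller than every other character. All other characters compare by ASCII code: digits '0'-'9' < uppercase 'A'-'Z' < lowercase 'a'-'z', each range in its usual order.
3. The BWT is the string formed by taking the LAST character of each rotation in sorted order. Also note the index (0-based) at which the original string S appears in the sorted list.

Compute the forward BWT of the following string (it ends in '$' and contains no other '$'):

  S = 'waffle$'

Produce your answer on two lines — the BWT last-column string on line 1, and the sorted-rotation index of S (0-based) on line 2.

All 7 rotations (rotation i = S[i:]+S[:i]):
  rot[0] = waffle$
  rot[1] = affle$w
  rot[2] = ffle$wa
  rot[3] = fle$waf
  rot[4] = le$waff
  rot[5] = e$waffl
  rot[6] = $waffle
Sorted (with $ < everything):
  sorted[0] = $waffle  (last char: 'e')
  sorted[1] = affle$w  (last char: 'w')
  sorted[2] = e$waffl  (last char: 'l')
  sorted[3] = ffle$wa  (last char: 'a')
  sorted[4] = fle$waf  (last char: 'f')
  sorted[5] = le$waff  (last char: 'f')
  sorted[6] = waffle$  (last char: '$')
Last column: ewlaff$
Original string S is at sorted index 6

Answer: ewlaff$
6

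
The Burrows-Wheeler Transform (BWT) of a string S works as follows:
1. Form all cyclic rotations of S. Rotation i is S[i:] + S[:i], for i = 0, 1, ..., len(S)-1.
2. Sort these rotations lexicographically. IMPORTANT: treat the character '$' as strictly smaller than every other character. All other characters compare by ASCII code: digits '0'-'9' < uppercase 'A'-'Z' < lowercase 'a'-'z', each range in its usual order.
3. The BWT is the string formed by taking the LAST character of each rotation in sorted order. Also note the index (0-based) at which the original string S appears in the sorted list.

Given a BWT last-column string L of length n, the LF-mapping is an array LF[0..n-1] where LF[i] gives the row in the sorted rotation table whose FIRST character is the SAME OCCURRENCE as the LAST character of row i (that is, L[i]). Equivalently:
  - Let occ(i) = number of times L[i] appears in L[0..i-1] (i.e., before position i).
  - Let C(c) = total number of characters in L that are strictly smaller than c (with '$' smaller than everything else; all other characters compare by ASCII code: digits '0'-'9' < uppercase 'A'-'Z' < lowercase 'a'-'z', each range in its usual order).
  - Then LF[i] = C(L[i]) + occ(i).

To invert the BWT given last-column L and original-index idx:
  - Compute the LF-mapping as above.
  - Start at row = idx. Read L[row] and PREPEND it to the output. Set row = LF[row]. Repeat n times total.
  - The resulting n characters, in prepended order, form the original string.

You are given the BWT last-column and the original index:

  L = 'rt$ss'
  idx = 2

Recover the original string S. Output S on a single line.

LF mapping: 1 4 0 2 3
Walk LF starting at row 2, prepending L[row]:
  step 1: row=2, L[2]='$', prepend. Next row=LF[2]=0
  step 2: row=0, L[0]='r', prepend. Next row=LF[0]=1
  step 3: row=1, L[1]='t', prepend. Next row=LF[1]=4
  step 4: row=4, L[4]='s', prepend. Next row=LF[4]=3
  step 5: row=3, L[3]='s', prepend. Next row=LF[3]=2
Reversed output: sstr$

Answer: sstr$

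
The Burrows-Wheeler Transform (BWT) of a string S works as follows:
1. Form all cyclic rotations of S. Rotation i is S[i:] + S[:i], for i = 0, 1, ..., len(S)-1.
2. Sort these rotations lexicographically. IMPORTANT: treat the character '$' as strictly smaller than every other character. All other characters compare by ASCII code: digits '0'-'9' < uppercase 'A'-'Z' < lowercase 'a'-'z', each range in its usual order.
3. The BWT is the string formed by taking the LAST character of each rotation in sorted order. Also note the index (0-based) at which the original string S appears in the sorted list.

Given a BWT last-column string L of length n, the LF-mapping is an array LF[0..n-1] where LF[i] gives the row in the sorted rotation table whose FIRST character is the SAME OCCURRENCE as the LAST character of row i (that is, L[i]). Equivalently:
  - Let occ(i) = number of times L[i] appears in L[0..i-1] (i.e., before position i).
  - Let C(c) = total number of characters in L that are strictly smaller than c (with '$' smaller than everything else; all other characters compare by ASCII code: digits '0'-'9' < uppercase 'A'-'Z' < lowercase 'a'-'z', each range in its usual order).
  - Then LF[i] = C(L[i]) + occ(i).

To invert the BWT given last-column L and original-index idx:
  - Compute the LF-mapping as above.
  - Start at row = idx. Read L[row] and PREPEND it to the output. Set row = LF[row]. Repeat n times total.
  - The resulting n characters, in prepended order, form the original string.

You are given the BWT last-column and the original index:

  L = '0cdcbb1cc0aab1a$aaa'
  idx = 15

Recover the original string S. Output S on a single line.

LF mapping: 1 14 18 15 11 12 3 16 17 2 5 6 13 4 7 0 8 9 10
Walk LF starting at row 15, prepending L[row]:
  step 1: row=15, L[15]='$', prepend. Next row=LF[15]=0
  step 2: row=0, L[0]='0', prepend. Next row=LF[0]=1
  step 3: row=1, L[1]='c', prepend. Next row=LF[1]=14
  step 4: row=14, L[14]='a', prepend. Next row=LF[14]=7
  step 5: row=7, L[7]='c', prepend. Next row=LF[7]=16
  step 6: row=16, L[16]='a', prepend. Next row=LF[16]=8
  step 7: row=8, L[8]='c', prepend. Next row=LF[8]=17
  step 8: row=17, L[17]='a', prepend. Next row=LF[17]=9
  step 9: row=9, L[9]='0', prepend. Next row=LF[9]=2
  step 10: row=2, L[2]='d', prepend. Next row=LF[2]=18
  step 11: row=18, L[18]='a', prepend. Next row=LF[18]=10
  step 12: row=10, L[10]='a', prepend. Next row=LF[10]=5
  step 13: row=5, L[5]='b', prepend. Next row=LF[5]=12
  step 14: row=12, L[12]='b', prepend. Next row=LF[12]=13
  step 15: row=13, L[13]='1', prepend. Next row=LF[13]=4
  step 16: row=4, L[4]='b', prepend. Next row=LF[4]=11
  step 17: row=11, L[11]='a', prepend. Next row=LF[11]=6
  step 18: row=6, L[6]='1', prepend. Next row=LF[6]=3
  step 19: row=3, L[3]='c', prepend. Next row=LF[3]=15
Reversed output: c1ab1bbaad0acacac0$

Answer: c1ab1bbaad0acacac0$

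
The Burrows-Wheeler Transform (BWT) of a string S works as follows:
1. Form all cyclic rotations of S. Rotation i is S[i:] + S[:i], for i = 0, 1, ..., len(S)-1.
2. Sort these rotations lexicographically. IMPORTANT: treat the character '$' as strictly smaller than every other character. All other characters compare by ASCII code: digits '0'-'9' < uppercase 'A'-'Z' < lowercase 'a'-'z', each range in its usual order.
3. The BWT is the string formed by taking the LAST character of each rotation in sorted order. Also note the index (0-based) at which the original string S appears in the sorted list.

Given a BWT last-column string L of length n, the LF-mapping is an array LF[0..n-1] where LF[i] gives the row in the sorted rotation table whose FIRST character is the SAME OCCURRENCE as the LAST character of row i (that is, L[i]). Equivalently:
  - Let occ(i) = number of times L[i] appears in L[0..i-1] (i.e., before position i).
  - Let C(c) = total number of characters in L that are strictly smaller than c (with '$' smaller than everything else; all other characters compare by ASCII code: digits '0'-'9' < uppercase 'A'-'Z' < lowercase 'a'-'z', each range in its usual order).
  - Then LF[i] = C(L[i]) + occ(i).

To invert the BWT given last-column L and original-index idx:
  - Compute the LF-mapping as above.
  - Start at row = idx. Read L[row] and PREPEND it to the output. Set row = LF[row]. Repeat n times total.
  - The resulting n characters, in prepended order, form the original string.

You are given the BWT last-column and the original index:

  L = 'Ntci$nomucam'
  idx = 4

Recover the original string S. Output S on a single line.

LF mapping: 1 10 3 5 0 8 9 6 11 4 2 7
Walk LF starting at row 4, prepending L[row]:
  step 1: row=4, L[4]='$', prepend. Next row=LF[4]=0
  step 2: row=0, L[0]='N', prepend. Next row=LF[0]=1
  step 3: row=1, L[1]='t', prepend. Next row=LF[1]=10
  step 4: row=10, L[10]='a', prepend. Next row=LF[10]=2
  step 5: row=2, L[2]='c', prepend. Next row=LF[2]=3
  step 6: row=3, L[3]='i', prepend. Next row=LF[3]=5
  step 7: row=5, L[5]='n', prepend. Next row=LF[5]=8
  step 8: row=8, L[8]='u', prepend. Next row=LF[8]=11
  step 9: row=11, L[11]='m', prepend. Next row=LF[11]=7
  step 10: row=7, L[7]='m', prepend. Next row=LF[7]=6
  step 11: row=6, L[6]='o', prepend. Next row=LF[6]=9
  step 12: row=9, L[9]='c', prepend. Next row=LF[9]=4
Reversed output: communicatN$

Answer: communicatN$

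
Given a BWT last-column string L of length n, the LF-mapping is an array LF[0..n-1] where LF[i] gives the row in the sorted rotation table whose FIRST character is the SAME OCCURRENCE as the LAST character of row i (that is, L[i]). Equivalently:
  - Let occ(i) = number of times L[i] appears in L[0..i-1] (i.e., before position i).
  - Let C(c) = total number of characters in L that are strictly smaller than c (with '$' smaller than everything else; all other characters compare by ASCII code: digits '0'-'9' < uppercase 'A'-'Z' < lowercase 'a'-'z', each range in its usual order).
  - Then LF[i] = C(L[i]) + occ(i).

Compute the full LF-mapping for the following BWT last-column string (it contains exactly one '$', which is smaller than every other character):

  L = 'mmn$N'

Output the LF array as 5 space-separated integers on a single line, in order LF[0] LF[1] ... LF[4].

Answer: 2 3 4 0 1

Derivation:
Char counts: '$':1, 'N':1, 'm':2, 'n':1
C (first-col start): C('$')=0, C('N')=1, C('m')=2, C('n')=4
L[0]='m': occ=0, LF[0]=C('m')+0=2+0=2
L[1]='m': occ=1, LF[1]=C('m')+1=2+1=3
L[2]='n': occ=0, LF[2]=C('n')+0=4+0=4
L[3]='$': occ=0, LF[3]=C('$')+0=0+0=0
L[4]='N': occ=0, LF[4]=C('N')+0=1+0=1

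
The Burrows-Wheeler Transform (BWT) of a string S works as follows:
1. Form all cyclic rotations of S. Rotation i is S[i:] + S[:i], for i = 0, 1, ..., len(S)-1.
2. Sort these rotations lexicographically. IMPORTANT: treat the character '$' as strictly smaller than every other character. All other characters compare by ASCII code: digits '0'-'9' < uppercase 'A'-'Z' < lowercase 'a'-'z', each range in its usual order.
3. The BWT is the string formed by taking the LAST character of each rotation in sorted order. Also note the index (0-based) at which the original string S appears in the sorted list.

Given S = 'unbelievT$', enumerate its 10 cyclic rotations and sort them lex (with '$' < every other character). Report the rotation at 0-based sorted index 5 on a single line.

Answer: ievT$unbel

Derivation:
All 10 rotations (rotation i = S[i:]+S[:i]):
  rot[0] = unbelievT$
  rot[1] = nbelievT$u
  rot[2] = believT$un
  rot[3] = elievT$unb
  rot[4] = lievT$unbe
  rot[5] = ievT$unbel
  rot[6] = evT$unbeli
  rot[7] = vT$unbelie
  rot[8] = T$unbeliev
  rot[9] = $unbelievT
Sorted (with $ < everything):
  sorted[0] = $unbelievT
  sorted[1] = T$unbeliev
  sorted[2] = believT$un
  sorted[3] = elievT$unb
  sorted[4] = evT$unbeli
  sorted[5] = ievT$unbel
  sorted[6] = lievT$unbe
  sorted[7] = nbelievT$u
  sorted[8] = unbelievT$
  sorted[9] = vT$unbelie
sorted[5] = ievT$unbel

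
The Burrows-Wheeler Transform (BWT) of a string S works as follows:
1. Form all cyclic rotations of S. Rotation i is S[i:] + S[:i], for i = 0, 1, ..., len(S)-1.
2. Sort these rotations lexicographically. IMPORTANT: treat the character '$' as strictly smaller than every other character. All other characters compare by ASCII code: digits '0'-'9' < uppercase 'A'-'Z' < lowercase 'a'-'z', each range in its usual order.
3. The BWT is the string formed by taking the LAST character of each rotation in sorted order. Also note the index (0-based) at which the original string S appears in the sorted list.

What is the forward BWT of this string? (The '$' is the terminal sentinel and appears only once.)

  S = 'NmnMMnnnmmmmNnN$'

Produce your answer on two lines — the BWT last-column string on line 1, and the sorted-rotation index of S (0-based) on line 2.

All 16 rotations (rotation i = S[i:]+S[:i]):
  rot[0] = NmnMMnnnmmmmNnN$
  rot[1] = mnMMnnnmmmmNnN$N
  rot[2] = nMMnnnmmmmNnN$Nm
  rot[3] = MMnnnmmmmNnN$Nmn
  rot[4] = MnnnmmmmNnN$NmnM
  rot[5] = nnnmmmmNnN$NmnMM
  rot[6] = nnmmmmNnN$NmnMMn
  rot[7] = nmmmmNnN$NmnMMnn
  rot[8] = mmmmNnN$NmnMMnnn
  rot[9] = mmmNnN$NmnMMnnnm
  rot[10] = mmNnN$NmnMMnnnmm
  rot[11] = mNnN$NmnMMnnnmmm
  rot[12] = NnN$NmnMMnnnmmmm
  rot[13] = nN$NmnMMnnnmmmmN
  rot[14] = N$NmnMMnnnmmmmNn
  rot[15] = $NmnMMnnnmmmmNnN
Sorted (with $ < everything):
  sorted[0] = $NmnMMnnnmmmmNnN  (last char: 'N')
  sorted[1] = MMnnnmmmmNnN$Nmn  (last char: 'n')
  sorted[2] = MnnnmmmmNnN$NmnM  (last char: 'M')
  sorted[3] = N$NmnMMnnnmmmmNn  (last char: 'n')
  sorted[4] = NmnMMnnnmmmmNnN$  (last char: '$')
  sorted[5] = NnN$NmnMMnnnmmmm  (last char: 'm')
  sorted[6] = mNnN$NmnMMnnnmmm  (last char: 'm')
  sorted[7] = mmNnN$NmnMMnnnmm  (last char: 'm')
  sorted[8] = mmmNnN$NmnMMnnnm  (last char: 'm')
  sorted[9] = mmmmNnN$NmnMMnnn  (last char: 'n')
  sorted[10] = mnMMnnnmmmmNnN$N  (last char: 'N')
  sorted[11] = nMMnnnmmmmNnN$Nm  (last char: 'm')
  sorted[12] = nN$NmnMMnnnmmmmN  (last char: 'N')
  sorted[13] = nmmmmNnN$NmnMMnn  (last char: 'n')
  sorted[14] = nnmmmmNnN$NmnMMn  (last char: 'n')
  sorted[15] = nnnmmmmNnN$NmnMM  (last char: 'M')
Last column: NnMn$mmmmnNmNnnM
Original string S is at sorted index 4

Answer: NnMn$mmmmnNmNnnM
4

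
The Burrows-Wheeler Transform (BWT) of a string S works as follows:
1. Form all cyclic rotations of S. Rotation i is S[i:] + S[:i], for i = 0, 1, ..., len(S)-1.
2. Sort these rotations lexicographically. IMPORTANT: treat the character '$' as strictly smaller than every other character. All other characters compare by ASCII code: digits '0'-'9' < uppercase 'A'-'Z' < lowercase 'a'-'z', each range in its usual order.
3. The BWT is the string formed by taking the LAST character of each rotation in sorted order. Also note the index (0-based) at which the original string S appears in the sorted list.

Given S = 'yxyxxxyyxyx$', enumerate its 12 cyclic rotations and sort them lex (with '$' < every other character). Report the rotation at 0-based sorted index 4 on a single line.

All 12 rotations (rotation i = S[i:]+S[:i]):
  rot[0] = yxyxxxyyxyx$
  rot[1] = xyxxxyyxyx$y
  rot[2] = yxxxyyxyx$yx
  rot[3] = xxxyyxyx$yxy
  rot[4] = xxyyxyx$yxyx
  rot[5] = xyyxyx$yxyxx
  rot[6] = yyxyx$yxyxxx
  rot[7] = yxyx$yxyxxxy
  rot[8] = xyx$yxyxxxyy
  rot[9] = yx$yxyxxxyyx
  rot[10] = x$yxyxxxyyxy
  rot[11] = $yxyxxxyyxyx
Sorted (with $ < everything):
  sorted[0] = $yxyxxxyyxyx
  sorted[1] = x$yxyxxxyyxy
  sorted[2] = xxxyyxyx$yxy
  sorted[3] = xxyyxyx$yxyx
  sorted[4] = xyx$yxyxxxyy
  sorted[5] = xyxxxyyxyx$y
  sorted[6] = xyyxyx$yxyxx
  sorted[7] = yx$yxyxxxyyx
  sorted[8] = yxxxyyxyx$yx
  sorted[9] = yxyx$yxyxxxy
  sorted[10] = yxyxxxyyxyx$
  sorted[11] = yyxyx$yxyxxx
sorted[4] = xyx$yxyxxxyy

Answer: xyx$yxyxxxyy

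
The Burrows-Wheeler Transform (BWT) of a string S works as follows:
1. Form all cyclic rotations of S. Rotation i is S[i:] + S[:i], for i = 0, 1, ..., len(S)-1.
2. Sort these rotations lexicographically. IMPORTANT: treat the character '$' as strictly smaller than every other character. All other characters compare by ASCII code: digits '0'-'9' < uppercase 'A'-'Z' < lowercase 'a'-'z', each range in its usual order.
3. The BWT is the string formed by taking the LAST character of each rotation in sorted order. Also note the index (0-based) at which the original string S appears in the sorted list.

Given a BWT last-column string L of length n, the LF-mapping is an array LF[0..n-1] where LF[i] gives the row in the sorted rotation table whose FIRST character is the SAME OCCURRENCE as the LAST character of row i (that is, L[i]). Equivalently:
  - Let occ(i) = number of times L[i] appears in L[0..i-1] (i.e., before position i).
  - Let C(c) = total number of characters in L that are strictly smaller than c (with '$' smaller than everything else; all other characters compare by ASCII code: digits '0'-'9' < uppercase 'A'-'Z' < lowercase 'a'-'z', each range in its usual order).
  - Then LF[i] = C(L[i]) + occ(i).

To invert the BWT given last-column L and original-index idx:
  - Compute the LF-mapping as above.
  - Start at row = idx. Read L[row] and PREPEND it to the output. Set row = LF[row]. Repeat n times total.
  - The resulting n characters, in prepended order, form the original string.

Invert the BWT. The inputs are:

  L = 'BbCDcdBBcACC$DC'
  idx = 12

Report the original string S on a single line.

Answer: cBCbADBCDcCdCB$

Derivation:
LF mapping: 2 11 5 9 12 14 3 4 13 1 6 7 0 10 8
Walk LF starting at row 12, prepending L[row]:
  step 1: row=12, L[12]='$', prepend. Next row=LF[12]=0
  step 2: row=0, L[0]='B', prepend. Next row=LF[0]=2
  step 3: row=2, L[2]='C', prepend. Next row=LF[2]=5
  step 4: row=5, L[5]='d', prepend. Next row=LF[5]=14
  step 5: row=14, L[14]='C', prepend. Next row=LF[14]=8
  step 6: row=8, L[8]='c', prepend. Next row=LF[8]=13
  step 7: row=13, L[13]='D', prepend. Next row=LF[13]=10
  step 8: row=10, L[10]='C', prepend. Next row=LF[10]=6
  step 9: row=6, L[6]='B', prepend. Next row=LF[6]=3
  step 10: row=3, L[3]='D', prepend. Next row=LF[3]=9
  step 11: row=9, L[9]='A', prepend. Next row=LF[9]=1
  step 12: row=1, L[1]='b', prepend. Next row=LF[1]=11
  step 13: row=11, L[11]='C', prepend. Next row=LF[11]=7
  step 14: row=7, L[7]='B', prepend. Next row=LF[7]=4
  step 15: row=4, L[4]='c', prepend. Next row=LF[4]=12
Reversed output: cBCbADBCDcCdCB$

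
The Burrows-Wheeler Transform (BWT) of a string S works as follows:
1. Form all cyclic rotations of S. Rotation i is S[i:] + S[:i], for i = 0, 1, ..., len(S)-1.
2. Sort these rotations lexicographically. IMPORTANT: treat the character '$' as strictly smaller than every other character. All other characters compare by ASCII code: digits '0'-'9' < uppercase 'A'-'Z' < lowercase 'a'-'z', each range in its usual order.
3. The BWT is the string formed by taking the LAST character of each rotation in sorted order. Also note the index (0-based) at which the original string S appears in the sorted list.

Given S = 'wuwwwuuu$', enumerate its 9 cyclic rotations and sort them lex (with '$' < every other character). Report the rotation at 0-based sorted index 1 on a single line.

All 9 rotations (rotation i = S[i:]+S[:i]):
  rot[0] = wuwwwuuu$
  rot[1] = uwwwuuu$w
  rot[2] = wwwuuu$wu
  rot[3] = wwuuu$wuw
  rot[4] = wuuu$wuww
  rot[5] = uuu$wuwww
  rot[6] = uu$wuwwwu
  rot[7] = u$wuwwwuu
  rot[8] = $wuwwwuuu
Sorted (with $ < everything):
  sorted[0] = $wuwwwuuu
  sorted[1] = u$wuwwwuu
  sorted[2] = uu$wuwwwu
  sorted[3] = uuu$wuwww
  sorted[4] = uwwwuuu$w
  sorted[5] = wuuu$wuww
  sorted[6] = wuwwwuuu$
  sorted[7] = wwuuu$wuw
  sorted[8] = wwwuuu$wu
sorted[1] = u$wuwwwuu

Answer: u$wuwwwuu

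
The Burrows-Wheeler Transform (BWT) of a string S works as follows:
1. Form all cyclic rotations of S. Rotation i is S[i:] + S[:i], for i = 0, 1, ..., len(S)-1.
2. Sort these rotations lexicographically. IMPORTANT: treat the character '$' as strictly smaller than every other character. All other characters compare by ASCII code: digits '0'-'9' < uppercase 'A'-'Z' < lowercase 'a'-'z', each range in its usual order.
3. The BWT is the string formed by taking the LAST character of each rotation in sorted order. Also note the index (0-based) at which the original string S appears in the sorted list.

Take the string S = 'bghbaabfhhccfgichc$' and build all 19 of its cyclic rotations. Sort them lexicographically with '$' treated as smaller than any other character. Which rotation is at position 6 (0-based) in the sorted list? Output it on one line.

Answer: c$bghbaabfhhccfgich

Derivation:
All 19 rotations (rotation i = S[i:]+S[:i]):
  rot[0] = bghbaabfhhccfgichc$
  rot[1] = ghbaabfhhccfgichc$b
  rot[2] = hbaabfhhccfgichc$bg
  rot[3] = baabfhhccfgichc$bgh
  rot[4] = aabfhhccfgichc$bghb
  rot[5] = abfhhccfgichc$bghba
  rot[6] = bfhhccfgichc$bghbaa
  rot[7] = fhhccfgichc$bghbaab
  rot[8] = hhccfgichc$bghbaabf
  rot[9] = hccfgichc$bghbaabfh
  rot[10] = ccfgichc$bghbaabfhh
  rot[11] = cfgichc$bghbaabfhhc
  rot[12] = fgichc$bghbaabfhhcc
  rot[13] = gichc$bghbaabfhhccf
  rot[14] = ichc$bghbaabfhhccfg
  rot[15] = chc$bghbaabfhhccfgi
  rot[16] = hc$bghbaabfhhccfgic
  rot[17] = c$bghbaabfhhccfgich
  rot[18] = $bghbaabfhhccfgichc
Sorted (with $ < everything):
  sorted[0] = $bghbaabfhhccfgichc
  sorted[1] = aabfhhccfgichc$bghb
  sorted[2] = abfhhccfgichc$bghba
  sorted[3] = baabfhhccfgichc$bgh
  sorted[4] = bfhhccfgichc$bghbaa
  sorted[5] = bghbaabfhhccfgichc$
  sorted[6] = c$bghbaabfhhccfgich
  sorted[7] = ccfgichc$bghbaabfhh
  sorted[8] = cfgichc$bghbaabfhhc
  sorted[9] = chc$bghbaabfhhccfgi
  sorted[10] = fgichc$bghbaabfhhcc
  sorted[11] = fhhccfgichc$bghbaab
  sorted[12] = ghbaabfhhccfgichc$b
  sorted[13] = gichc$bghbaabfhhccf
  sorted[14] = hbaabfhhccfgichc$bg
  sorted[15] = hc$bghbaabfhhccfgic
  sorted[16] = hccfgichc$bghbaabfh
  sorted[17] = hhccfgichc$bghbaabf
  sorted[18] = ichc$bghbaabfhhccfg
sorted[6] = c$bghbaabfhhccfgich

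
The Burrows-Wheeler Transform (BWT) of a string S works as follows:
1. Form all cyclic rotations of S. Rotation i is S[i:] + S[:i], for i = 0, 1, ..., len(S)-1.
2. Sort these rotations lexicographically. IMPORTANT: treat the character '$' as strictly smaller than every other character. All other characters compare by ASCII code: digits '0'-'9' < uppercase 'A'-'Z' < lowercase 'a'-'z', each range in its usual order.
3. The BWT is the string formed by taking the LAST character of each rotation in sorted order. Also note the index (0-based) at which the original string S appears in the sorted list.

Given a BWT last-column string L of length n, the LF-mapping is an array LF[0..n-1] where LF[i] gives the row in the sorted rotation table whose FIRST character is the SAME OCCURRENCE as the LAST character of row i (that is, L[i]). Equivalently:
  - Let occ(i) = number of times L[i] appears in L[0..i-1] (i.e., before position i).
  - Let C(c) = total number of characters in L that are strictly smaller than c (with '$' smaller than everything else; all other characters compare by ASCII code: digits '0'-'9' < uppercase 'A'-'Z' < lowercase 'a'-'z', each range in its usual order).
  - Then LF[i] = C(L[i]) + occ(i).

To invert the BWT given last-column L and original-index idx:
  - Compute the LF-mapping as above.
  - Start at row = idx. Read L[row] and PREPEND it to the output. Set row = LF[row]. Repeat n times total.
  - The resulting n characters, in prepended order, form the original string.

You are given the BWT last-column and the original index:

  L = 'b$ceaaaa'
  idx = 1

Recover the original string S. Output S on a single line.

Answer: aaeacab$

Derivation:
LF mapping: 5 0 6 7 1 2 3 4
Walk LF starting at row 1, prepending L[row]:
  step 1: row=1, L[1]='$', prepend. Next row=LF[1]=0
  step 2: row=0, L[0]='b', prepend. Next row=LF[0]=5
  step 3: row=5, L[5]='a', prepend. Next row=LF[5]=2
  step 4: row=2, L[2]='c', prepend. Next row=LF[2]=6
  step 5: row=6, L[6]='a', prepend. Next row=LF[6]=3
  step 6: row=3, L[3]='e', prepend. Next row=LF[3]=7
  step 7: row=7, L[7]='a', prepend. Next row=LF[7]=4
  step 8: row=4, L[4]='a', prepend. Next row=LF[4]=1
Reversed output: aaeacab$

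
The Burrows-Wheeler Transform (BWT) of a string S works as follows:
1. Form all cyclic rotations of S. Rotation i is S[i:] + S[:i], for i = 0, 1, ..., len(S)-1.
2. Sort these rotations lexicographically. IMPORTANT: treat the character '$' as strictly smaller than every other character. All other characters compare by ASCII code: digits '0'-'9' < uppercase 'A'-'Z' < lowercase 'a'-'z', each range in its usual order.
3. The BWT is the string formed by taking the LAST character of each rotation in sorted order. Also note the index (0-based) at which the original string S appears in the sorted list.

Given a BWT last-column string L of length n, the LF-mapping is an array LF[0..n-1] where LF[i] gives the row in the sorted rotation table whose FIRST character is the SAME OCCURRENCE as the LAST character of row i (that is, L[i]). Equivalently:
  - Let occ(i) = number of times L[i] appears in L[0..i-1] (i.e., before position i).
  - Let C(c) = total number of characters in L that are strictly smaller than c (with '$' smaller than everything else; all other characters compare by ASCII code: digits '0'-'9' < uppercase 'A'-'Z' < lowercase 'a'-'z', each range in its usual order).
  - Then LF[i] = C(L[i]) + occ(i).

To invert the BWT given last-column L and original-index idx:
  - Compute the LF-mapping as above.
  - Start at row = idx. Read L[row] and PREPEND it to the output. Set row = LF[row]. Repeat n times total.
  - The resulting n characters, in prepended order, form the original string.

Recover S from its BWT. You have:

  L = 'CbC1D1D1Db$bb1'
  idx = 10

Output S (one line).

Answer: b11D1bbbDDC1C$

Derivation:
LF mapping: 5 10 6 1 7 2 8 3 9 11 0 12 13 4
Walk LF starting at row 10, prepending L[row]:
  step 1: row=10, L[10]='$', prepend. Next row=LF[10]=0
  step 2: row=0, L[0]='C', prepend. Next row=LF[0]=5
  step 3: row=5, L[5]='1', prepend. Next row=LF[5]=2
  step 4: row=2, L[2]='C', prepend. Next row=LF[2]=6
  step 5: row=6, L[6]='D', prepend. Next row=LF[6]=8
  step 6: row=8, L[8]='D', prepend. Next row=LF[8]=9
  step 7: row=9, L[9]='b', prepend. Next row=LF[9]=11
  step 8: row=11, L[11]='b', prepend. Next row=LF[11]=12
  step 9: row=12, L[12]='b', prepend. Next row=LF[12]=13
  step 10: row=13, L[13]='1', prepend. Next row=LF[13]=4
  step 11: row=4, L[4]='D', prepend. Next row=LF[4]=7
  step 12: row=7, L[7]='1', prepend. Next row=LF[7]=3
  step 13: row=3, L[3]='1', prepend. Next row=LF[3]=1
  step 14: row=1, L[1]='b', prepend. Next row=LF[1]=10
Reversed output: b11D1bbbDDC1C$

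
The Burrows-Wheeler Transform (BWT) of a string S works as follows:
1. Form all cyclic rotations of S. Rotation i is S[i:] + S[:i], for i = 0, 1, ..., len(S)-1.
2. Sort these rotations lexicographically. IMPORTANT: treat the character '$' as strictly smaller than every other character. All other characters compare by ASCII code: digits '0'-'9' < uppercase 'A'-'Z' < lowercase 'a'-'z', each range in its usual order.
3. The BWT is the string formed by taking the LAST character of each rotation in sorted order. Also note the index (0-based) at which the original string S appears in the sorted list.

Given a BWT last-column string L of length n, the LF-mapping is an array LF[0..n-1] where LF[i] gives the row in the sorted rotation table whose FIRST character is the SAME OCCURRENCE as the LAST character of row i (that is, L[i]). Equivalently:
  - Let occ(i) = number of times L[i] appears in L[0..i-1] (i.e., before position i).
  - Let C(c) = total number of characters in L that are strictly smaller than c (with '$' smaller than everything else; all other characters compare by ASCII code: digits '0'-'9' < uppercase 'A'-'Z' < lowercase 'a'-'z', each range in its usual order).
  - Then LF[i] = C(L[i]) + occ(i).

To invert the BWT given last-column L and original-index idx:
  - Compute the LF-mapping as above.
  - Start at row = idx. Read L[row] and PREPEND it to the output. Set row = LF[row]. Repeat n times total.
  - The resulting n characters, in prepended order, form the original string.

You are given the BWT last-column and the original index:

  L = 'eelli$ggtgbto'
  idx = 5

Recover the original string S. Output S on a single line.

LF mapping: 2 3 8 9 7 0 4 5 11 6 1 12 10
Walk LF starting at row 5, prepending L[row]:
  step 1: row=5, L[5]='$', prepend. Next row=LF[5]=0
  step 2: row=0, L[0]='e', prepend. Next row=LF[0]=2
  step 3: row=2, L[2]='l', prepend. Next row=LF[2]=8
  step 4: row=8, L[8]='t', prepend. Next row=LF[8]=11
  step 5: row=11, L[11]='t', prepend. Next row=LF[11]=12
  step 6: row=12, L[12]='o', prepend. Next row=LF[12]=10
  step 7: row=10, L[10]='b', prepend. Next row=LF[10]=1
  step 8: row=1, L[1]='e', prepend. Next row=LF[1]=3
  step 9: row=3, L[3]='l', prepend. Next row=LF[3]=9
  step 10: row=9, L[9]='g', prepend. Next row=LF[9]=6
  step 11: row=6, L[6]='g', prepend. Next row=LF[6]=4
  step 12: row=4, L[4]='i', prepend. Next row=LF[4]=7
  step 13: row=7, L[7]='g', prepend. Next row=LF[7]=5
Reversed output: gigglebottle$

Answer: gigglebottle$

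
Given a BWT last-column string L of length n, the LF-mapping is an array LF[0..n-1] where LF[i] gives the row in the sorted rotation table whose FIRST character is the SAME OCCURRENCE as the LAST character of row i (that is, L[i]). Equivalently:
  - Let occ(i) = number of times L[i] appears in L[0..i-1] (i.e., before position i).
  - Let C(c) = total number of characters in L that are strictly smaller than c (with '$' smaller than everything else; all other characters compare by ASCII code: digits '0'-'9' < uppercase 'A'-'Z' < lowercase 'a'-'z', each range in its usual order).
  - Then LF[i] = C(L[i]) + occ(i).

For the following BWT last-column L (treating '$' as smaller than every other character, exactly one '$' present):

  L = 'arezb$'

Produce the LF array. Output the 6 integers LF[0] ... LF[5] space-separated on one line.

Char counts: '$':1, 'a':1, 'b':1, 'e':1, 'r':1, 'z':1
C (first-col start): C('$')=0, C('a')=1, C('b')=2, C('e')=3, C('r')=4, C('z')=5
L[0]='a': occ=0, LF[0]=C('a')+0=1+0=1
L[1]='r': occ=0, LF[1]=C('r')+0=4+0=4
L[2]='e': occ=0, LF[2]=C('e')+0=3+0=3
L[3]='z': occ=0, LF[3]=C('z')+0=5+0=5
L[4]='b': occ=0, LF[4]=C('b')+0=2+0=2
L[5]='$': occ=0, LF[5]=C('$')+0=0+0=0

Answer: 1 4 3 5 2 0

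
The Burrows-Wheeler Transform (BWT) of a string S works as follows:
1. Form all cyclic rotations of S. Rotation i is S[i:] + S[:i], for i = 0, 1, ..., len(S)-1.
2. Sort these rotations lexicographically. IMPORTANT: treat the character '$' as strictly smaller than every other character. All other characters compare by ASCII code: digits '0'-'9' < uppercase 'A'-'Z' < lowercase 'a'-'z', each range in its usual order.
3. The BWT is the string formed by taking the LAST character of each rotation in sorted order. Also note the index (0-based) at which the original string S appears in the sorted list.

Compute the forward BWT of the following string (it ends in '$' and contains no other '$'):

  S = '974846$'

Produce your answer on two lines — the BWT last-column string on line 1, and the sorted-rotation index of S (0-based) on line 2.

Answer: 687494$
6

Derivation:
All 7 rotations (rotation i = S[i:]+S[:i]):
  rot[0] = 974846$
  rot[1] = 74846$9
  rot[2] = 4846$97
  rot[3] = 846$974
  rot[4] = 46$9748
  rot[5] = 6$97484
  rot[6] = $974846
Sorted (with $ < everything):
  sorted[0] = $974846  (last char: '6')
  sorted[1] = 46$9748  (last char: '8')
  sorted[2] = 4846$97  (last char: '7')
  sorted[3] = 6$97484  (last char: '4')
  sorted[4] = 74846$9  (last char: '9')
  sorted[5] = 846$974  (last char: '4')
  sorted[6] = 974846$  (last char: '$')
Last column: 687494$
Original string S is at sorted index 6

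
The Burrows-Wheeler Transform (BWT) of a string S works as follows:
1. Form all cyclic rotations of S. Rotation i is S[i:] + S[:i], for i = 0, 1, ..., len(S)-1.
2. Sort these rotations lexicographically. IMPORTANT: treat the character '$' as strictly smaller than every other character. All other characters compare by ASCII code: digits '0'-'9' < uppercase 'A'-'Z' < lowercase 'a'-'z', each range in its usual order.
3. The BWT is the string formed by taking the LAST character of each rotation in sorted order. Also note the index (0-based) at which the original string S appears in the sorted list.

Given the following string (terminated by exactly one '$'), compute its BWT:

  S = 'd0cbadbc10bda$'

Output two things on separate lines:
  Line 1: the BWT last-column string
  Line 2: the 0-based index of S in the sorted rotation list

All 14 rotations (rotation i = S[i:]+S[:i]):
  rot[0] = d0cbadbc10bda$
  rot[1] = 0cbadbc10bda$d
  rot[2] = cbadbc10bda$d0
  rot[3] = badbc10bda$d0c
  rot[4] = adbc10bda$d0cb
  rot[5] = dbc10bda$d0cba
  rot[6] = bc10bda$d0cbad
  rot[7] = c10bda$d0cbadb
  rot[8] = 10bda$d0cbadbc
  rot[9] = 0bda$d0cbadbc1
  rot[10] = bda$d0cbadbc10
  rot[11] = da$d0cbadbc10b
  rot[12] = a$d0cbadbc10bd
  rot[13] = $d0cbadbc10bda
Sorted (with $ < everything):
  sorted[0] = $d0cbadbc10bda  (last char: 'a')
  sorted[1] = 0bda$d0cbadbc1  (last char: '1')
  sorted[2] = 0cbadbc10bda$d  (last char: 'd')
  sorted[3] = 10bda$d0cbadbc  (last char: 'c')
  sorted[4] = a$d0cbadbc10bd  (last char: 'd')
  sorted[5] = adbc10bda$d0cb  (last char: 'b')
  sorted[6] = badbc10bda$d0c  (last char: 'c')
  sorted[7] = bc10bda$d0cbad  (last char: 'd')
  sorted[8] = bda$d0cbadbc10  (last char: '0')
  sorted[9] = c10bda$d0cbadb  (last char: 'b')
  sorted[10] = cbadbc10bda$d0  (last char: '0')
  sorted[11] = d0cbadbc10bda$  (last char: '$')
  sorted[12] = da$d0cbadbc10b  (last char: 'b')
  sorted[13] = dbc10bda$d0cba  (last char: 'a')
Last column: a1dcdbcd0b0$ba
Original string S is at sorted index 11

Answer: a1dcdbcd0b0$ba
11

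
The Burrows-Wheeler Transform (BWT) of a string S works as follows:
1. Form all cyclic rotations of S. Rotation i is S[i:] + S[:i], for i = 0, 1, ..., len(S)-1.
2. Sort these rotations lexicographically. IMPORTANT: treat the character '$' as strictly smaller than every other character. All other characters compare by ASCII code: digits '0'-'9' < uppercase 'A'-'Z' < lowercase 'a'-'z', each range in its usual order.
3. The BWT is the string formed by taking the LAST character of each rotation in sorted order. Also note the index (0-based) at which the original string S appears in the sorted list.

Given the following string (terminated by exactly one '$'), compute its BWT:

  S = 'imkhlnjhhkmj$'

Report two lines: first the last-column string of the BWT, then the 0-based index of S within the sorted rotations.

Answer: jjhk$mnmhhkil
4

Derivation:
All 13 rotations (rotation i = S[i:]+S[:i]):
  rot[0] = imkhlnjhhkmj$
  rot[1] = mkhlnjhhkmj$i
  rot[2] = khlnjhhkmj$im
  rot[3] = hlnjhhkmj$imk
  rot[4] = lnjhhkmj$imkh
  rot[5] = njhhkmj$imkhl
  rot[6] = jhhkmj$imkhln
  rot[7] = hhkmj$imkhlnj
  rot[8] = hkmj$imkhlnjh
  rot[9] = kmj$imkhlnjhh
  rot[10] = mj$imkhlnjhhk
  rot[11] = j$imkhlnjhhkm
  rot[12] = $imkhlnjhhkmj
Sorted (with $ < everything):
  sorted[0] = $imkhlnjhhkmj  (last char: 'j')
  sorted[1] = hhkmj$imkhlnj  (last char: 'j')
  sorted[2] = hkmj$imkhlnjh  (last char: 'h')
  sorted[3] = hlnjhhkmj$imk  (last char: 'k')
  sorted[4] = imkhlnjhhkmj$  (last char: '$')
  sorted[5] = j$imkhlnjhhkm  (last char: 'm')
  sorted[6] = jhhkmj$imkhln  (last char: 'n')
  sorted[7] = khlnjhhkmj$im  (last char: 'm')
  sorted[8] = kmj$imkhlnjhh  (last char: 'h')
  sorted[9] = lnjhhkmj$imkh  (last char: 'h')
  sorted[10] = mj$imkhlnjhhk  (last char: 'k')
  sorted[11] = mkhlnjhhkmj$i  (last char: 'i')
  sorted[12] = njhhkmj$imkhl  (last char: 'l')
Last column: jjhk$mnmhhkil
Original string S is at sorted index 4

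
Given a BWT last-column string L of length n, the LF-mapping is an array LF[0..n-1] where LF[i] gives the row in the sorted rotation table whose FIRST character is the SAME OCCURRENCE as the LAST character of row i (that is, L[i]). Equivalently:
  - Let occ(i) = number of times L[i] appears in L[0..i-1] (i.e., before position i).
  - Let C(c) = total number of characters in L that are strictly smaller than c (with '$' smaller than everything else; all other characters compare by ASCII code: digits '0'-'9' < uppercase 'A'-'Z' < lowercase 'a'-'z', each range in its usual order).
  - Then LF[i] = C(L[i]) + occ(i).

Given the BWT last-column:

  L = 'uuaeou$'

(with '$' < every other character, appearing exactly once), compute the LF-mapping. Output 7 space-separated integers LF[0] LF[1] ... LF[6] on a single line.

Char counts: '$':1, 'a':1, 'e':1, 'o':1, 'u':3
C (first-col start): C('$')=0, C('a')=1, C('e')=2, C('o')=3, C('u')=4
L[0]='u': occ=0, LF[0]=C('u')+0=4+0=4
L[1]='u': occ=1, LF[1]=C('u')+1=4+1=5
L[2]='a': occ=0, LF[2]=C('a')+0=1+0=1
L[3]='e': occ=0, LF[3]=C('e')+0=2+0=2
L[4]='o': occ=0, LF[4]=C('o')+0=3+0=3
L[5]='u': occ=2, LF[5]=C('u')+2=4+2=6
L[6]='$': occ=0, LF[6]=C('$')+0=0+0=0

Answer: 4 5 1 2 3 6 0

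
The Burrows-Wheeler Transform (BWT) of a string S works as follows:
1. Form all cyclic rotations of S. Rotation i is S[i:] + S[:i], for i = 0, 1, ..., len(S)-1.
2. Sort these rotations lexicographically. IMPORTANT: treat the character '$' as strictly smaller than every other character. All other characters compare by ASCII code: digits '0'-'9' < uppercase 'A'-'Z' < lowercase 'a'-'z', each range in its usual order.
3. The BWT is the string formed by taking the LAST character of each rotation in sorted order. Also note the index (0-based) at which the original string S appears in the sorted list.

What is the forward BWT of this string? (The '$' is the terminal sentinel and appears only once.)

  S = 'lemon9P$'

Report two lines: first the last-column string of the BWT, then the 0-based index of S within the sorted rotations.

Answer: Pn9l$eom
4

Derivation:
All 8 rotations (rotation i = S[i:]+S[:i]):
  rot[0] = lemon9P$
  rot[1] = emon9P$l
  rot[2] = mon9P$le
  rot[3] = on9P$lem
  rot[4] = n9P$lemo
  rot[5] = 9P$lemon
  rot[6] = P$lemon9
  rot[7] = $lemon9P
Sorted (with $ < everything):
  sorted[0] = $lemon9P  (last char: 'P')
  sorted[1] = 9P$lemon  (last char: 'n')
  sorted[2] = P$lemon9  (last char: '9')
  sorted[3] = emon9P$l  (last char: 'l')
  sorted[4] = lemon9P$  (last char: '$')
  sorted[5] = mon9P$le  (last char: 'e')
  sorted[6] = n9P$lemo  (last char: 'o')
  sorted[7] = on9P$lem  (last char: 'm')
Last column: Pn9l$eom
Original string S is at sorted index 4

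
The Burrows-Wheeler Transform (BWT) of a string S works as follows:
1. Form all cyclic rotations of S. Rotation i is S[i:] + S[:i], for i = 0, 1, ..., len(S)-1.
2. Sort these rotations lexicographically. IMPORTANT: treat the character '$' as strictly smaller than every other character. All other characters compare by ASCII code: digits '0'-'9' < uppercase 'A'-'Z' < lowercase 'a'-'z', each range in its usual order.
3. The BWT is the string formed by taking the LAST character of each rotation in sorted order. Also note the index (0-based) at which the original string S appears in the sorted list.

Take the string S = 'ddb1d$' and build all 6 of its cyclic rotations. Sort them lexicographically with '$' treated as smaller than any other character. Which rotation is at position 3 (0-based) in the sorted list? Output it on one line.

Answer: d$ddb1

Derivation:
All 6 rotations (rotation i = S[i:]+S[:i]):
  rot[0] = ddb1d$
  rot[1] = db1d$d
  rot[2] = b1d$dd
  rot[3] = 1d$ddb
  rot[4] = d$ddb1
  rot[5] = $ddb1d
Sorted (with $ < everything):
  sorted[0] = $ddb1d
  sorted[1] = 1d$ddb
  sorted[2] = b1d$dd
  sorted[3] = d$ddb1
  sorted[4] = db1d$d
  sorted[5] = ddb1d$
sorted[3] = d$ddb1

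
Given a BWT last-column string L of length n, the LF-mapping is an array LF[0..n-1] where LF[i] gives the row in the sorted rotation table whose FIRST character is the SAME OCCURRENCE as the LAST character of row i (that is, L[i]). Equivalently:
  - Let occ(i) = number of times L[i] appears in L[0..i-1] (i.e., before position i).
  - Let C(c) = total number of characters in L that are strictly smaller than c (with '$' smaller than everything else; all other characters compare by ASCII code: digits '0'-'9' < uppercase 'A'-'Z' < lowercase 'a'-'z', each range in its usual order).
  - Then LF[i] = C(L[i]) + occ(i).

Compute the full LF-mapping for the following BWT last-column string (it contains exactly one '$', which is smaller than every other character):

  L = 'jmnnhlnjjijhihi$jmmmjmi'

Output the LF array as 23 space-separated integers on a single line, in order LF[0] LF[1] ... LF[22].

Char counts: '$':1, 'h':3, 'i':4, 'j':6, 'l':1, 'm':5, 'n':3
C (first-col start): C('$')=0, C('h')=1, C('i')=4, C('j')=8, C('l')=14, C('m')=15, C('n')=20
L[0]='j': occ=0, LF[0]=C('j')+0=8+0=8
L[1]='m': occ=0, LF[1]=C('m')+0=15+0=15
L[2]='n': occ=0, LF[2]=C('n')+0=20+0=20
L[3]='n': occ=1, LF[3]=C('n')+1=20+1=21
L[4]='h': occ=0, LF[4]=C('h')+0=1+0=1
L[5]='l': occ=0, LF[5]=C('l')+0=14+0=14
L[6]='n': occ=2, LF[6]=C('n')+2=20+2=22
L[7]='j': occ=1, LF[7]=C('j')+1=8+1=9
L[8]='j': occ=2, LF[8]=C('j')+2=8+2=10
L[9]='i': occ=0, LF[9]=C('i')+0=4+0=4
L[10]='j': occ=3, LF[10]=C('j')+3=8+3=11
L[11]='h': occ=1, LF[11]=C('h')+1=1+1=2
L[12]='i': occ=1, LF[12]=C('i')+1=4+1=5
L[13]='h': occ=2, LF[13]=C('h')+2=1+2=3
L[14]='i': occ=2, LF[14]=C('i')+2=4+2=6
L[15]='$': occ=0, LF[15]=C('$')+0=0+0=0
L[16]='j': occ=4, LF[16]=C('j')+4=8+4=12
L[17]='m': occ=1, LF[17]=C('m')+1=15+1=16
L[18]='m': occ=2, LF[18]=C('m')+2=15+2=17
L[19]='m': occ=3, LF[19]=C('m')+3=15+3=18
L[20]='j': occ=5, LF[20]=C('j')+5=8+5=13
L[21]='m': occ=4, LF[21]=C('m')+4=15+4=19
L[22]='i': occ=3, LF[22]=C('i')+3=4+3=7

Answer: 8 15 20 21 1 14 22 9 10 4 11 2 5 3 6 0 12 16 17 18 13 19 7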